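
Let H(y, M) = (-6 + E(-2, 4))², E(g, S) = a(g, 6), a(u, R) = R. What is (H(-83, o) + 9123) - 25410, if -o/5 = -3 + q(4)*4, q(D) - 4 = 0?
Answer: -16287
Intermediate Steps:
q(D) = 4 (q(D) = 4 + 0 = 4)
E(g, S) = 6
o = -65 (o = -5*(-3 + 4*4) = -5*(-3 + 16) = -5*13 = -65)
H(y, M) = 0 (H(y, M) = (-6 + 6)² = 0² = 0)
(H(-83, o) + 9123) - 25410 = (0 + 9123) - 25410 = 9123 - 25410 = -16287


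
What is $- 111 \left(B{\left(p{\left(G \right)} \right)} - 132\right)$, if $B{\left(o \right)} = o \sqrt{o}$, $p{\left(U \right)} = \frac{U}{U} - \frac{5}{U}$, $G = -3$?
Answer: $14652 - \frac{592 \sqrt{6}}{3} \approx 14169.0$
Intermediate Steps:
$p{\left(U \right)} = 1 - \frac{5}{U}$
$B{\left(o \right)} = o^{\frac{3}{2}}$
$- 111 \left(B{\left(p{\left(G \right)} \right)} - 132\right) = - 111 \left(\left(\frac{-5 - 3}{-3}\right)^{\frac{3}{2}} - 132\right) = - 111 \left(\left(\left(- \frac{1}{3}\right) \left(-8\right)\right)^{\frac{3}{2}} - 132\right) = - 111 \left(\left(\frac{8}{3}\right)^{\frac{3}{2}} - 132\right) = - 111 \left(\frac{16 \sqrt{6}}{9} - 132\right) = - 111 \left(-132 + \frac{16 \sqrt{6}}{9}\right) = 14652 - \frac{592 \sqrt{6}}{3}$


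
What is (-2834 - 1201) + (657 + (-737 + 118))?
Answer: -3997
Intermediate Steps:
(-2834 - 1201) + (657 + (-737 + 118)) = -4035 + (657 - 619) = -4035 + 38 = -3997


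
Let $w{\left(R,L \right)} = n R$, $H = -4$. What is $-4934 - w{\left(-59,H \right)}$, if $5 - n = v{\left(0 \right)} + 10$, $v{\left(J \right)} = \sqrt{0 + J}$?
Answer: $-5229$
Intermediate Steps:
$v{\left(J \right)} = \sqrt{J}$
$n = -5$ ($n = 5 - \left(\sqrt{0} + 10\right) = 5 - \left(0 + 10\right) = 5 - 10 = -5$)
$w{\left(R,L \right)} = - 5 R$
$-4934 - w{\left(-59,H \right)} = -4934 - \left(-5\right) \left(-59\right) = -4934 - 295 = -5229$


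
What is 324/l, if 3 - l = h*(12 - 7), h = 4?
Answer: -324/17 ≈ -19.059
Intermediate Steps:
l = -17 (l = 3 - 4*(12 - 7) = 3 - 4*5 = 3 - 1*20 = 3 - 20 = -17)
324/l = 324/(-17) = 324*(-1/17) = -324/17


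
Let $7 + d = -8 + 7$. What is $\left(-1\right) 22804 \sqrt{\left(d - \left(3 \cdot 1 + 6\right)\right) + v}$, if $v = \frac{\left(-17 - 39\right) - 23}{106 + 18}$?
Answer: $- \frac{307854 i \sqrt{93}}{31} \approx - 95769.0 i$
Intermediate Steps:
$d = -8$ ($d = -7 + \left(-8 + 7\right) = -7 - 1 = -8$)
$v = - \frac{79}{124}$ ($v = \frac{\left(-17 - 39\right) - 23}{124} = \left(-56 - 23\right) \frac{1}{124} = \left(-79\right) \frac{1}{124} = - \frac{79}{124} \approx -0.6371$)
$\left(-1\right) 22804 \sqrt{\left(d - \left(3 \cdot 1 + 6\right)\right) + v} = \left(-1\right) 22804 \sqrt{\left(-8 - \left(3 \cdot 1 + 6\right)\right) - \frac{79}{124}} = - 22804 \sqrt{\left(-8 - \left(3 + 6\right)\right) - \frac{79}{124}} = - 22804 \sqrt{\left(-8 - 9\right) - \frac{79}{124}} = - 22804 \sqrt{-17 - \frac{79}{124}} = - 22804 \sqrt{- \frac{2187}{124}} = - 22804 \frac{27 i \sqrt{93}}{62} = - \frac{307854 i \sqrt{93}}{31}$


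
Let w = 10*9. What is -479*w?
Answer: -43110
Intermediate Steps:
w = 90
-479*w = -479*90 = -43110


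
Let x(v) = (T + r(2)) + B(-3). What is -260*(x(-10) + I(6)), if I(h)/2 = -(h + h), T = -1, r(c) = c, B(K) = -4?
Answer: 7020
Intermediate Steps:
I(h) = -4*h (I(h) = 2*(-(h + h)) = 2*(-2*h) = -4*h)
x(v) = -3 (x(v) = (-1 + 2) - 4 = 1 - 4 = -3)
-260*(x(-10) + I(6)) = -260*(-3 - 4*6) = -260*(-3 - 24) = -260*(-27) = 7020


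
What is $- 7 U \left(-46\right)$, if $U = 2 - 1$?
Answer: $322$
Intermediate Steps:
$U = 1$ ($U = 2 - 1 = 1$)
$- 7 U \left(-46\right) = \left(-7\right) 1 \left(-46\right) = \left(-7\right) \left(-46\right) = 322$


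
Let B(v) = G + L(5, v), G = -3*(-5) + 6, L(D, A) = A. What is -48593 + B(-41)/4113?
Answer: -199863029/4113 ≈ -48593.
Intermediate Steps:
G = 21 (G = 15 + 6 = 21)
B(v) = 21 + v
-48593 + B(-41)/4113 = -48593 + (21 - 41)/4113 = -48593 - 20*1/4113 = -48593 - 20/4113 = -199863029/4113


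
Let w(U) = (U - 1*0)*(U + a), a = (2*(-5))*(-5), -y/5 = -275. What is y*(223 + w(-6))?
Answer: -56375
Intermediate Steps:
y = 1375 (y = -5*(-275) = 1375)
a = 50 (a = -10*(-5) = 50)
w(U) = U*(50 + U) (w(U) = (U - 1*0)*(U + 50) = (U + 0)*(50 + U) = U*(50 + U))
y*(223 + w(-6)) = 1375*(223 - 6*(50 - 6)) = 1375*(223 - 6*44) = 1375*(223 - 264) = 1375*(-41) = -56375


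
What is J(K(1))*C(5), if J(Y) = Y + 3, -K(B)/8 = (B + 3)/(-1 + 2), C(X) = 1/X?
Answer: -29/5 ≈ -5.8000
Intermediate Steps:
K(B) = -24 - 8*B (K(B) = -8*(B + 3)/(-1 + 2) = -8*(3 + B)/1 = -8*(3 + B) = -24 - 8*B)
J(Y) = 3 + Y
J(K(1))*C(5) = (3 + (-24 - 8*1))/5 = (3 + (-24 - 8))*(⅕) = (3 - 32)*(⅕) = -29*⅕ = -29/5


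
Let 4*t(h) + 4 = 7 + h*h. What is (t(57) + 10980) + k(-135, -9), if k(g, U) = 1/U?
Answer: 106136/9 ≈ 11793.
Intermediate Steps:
t(h) = ¾ + h²/4 (t(h) = -1 + (7 + h*h)/4 = -1 + (7 + h²)/4 = -1 + (7/4 + h²/4) = ¾ + h²/4)
(t(57) + 10980) + k(-135, -9) = ((¾ + (¼)*57²) + 10980) + 1/(-9) = ((¾ + (¼)*3249) + 10980) - ⅑ = ((¾ + 3249/4) + 10980) - ⅑ = (813 + 10980) - ⅑ = 11793 - ⅑ = 106136/9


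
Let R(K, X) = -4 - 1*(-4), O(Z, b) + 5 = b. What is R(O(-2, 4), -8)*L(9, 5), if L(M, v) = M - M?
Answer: 0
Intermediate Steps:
O(Z, b) = -5 + b
L(M, v) = 0
R(K, X) = 0 (R(K, X) = -4 + 4 = 0)
R(O(-2, 4), -8)*L(9, 5) = 0*0 = 0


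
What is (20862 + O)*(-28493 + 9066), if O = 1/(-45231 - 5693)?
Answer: -20638788012949/50924 ≈ -4.0529e+8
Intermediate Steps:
O = -1/50924 (O = 1/(-50924) = -1/50924 ≈ -1.9637e-5)
(20862 + O)*(-28493 + 9066) = (20862 - 1/50924)*(-28493 + 9066) = (1062376487/50924)*(-19427) = -20638788012949/50924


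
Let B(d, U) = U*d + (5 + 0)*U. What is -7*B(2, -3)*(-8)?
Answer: -1176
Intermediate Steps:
B(d, U) = 5*U + U*d (B(d, U) = U*d + 5*U = 5*U + U*d)
-7*B(2, -3)*(-8) = -(-21)*(5 + 2)*(-8) = -(-21)*7*(-8) = -7*(-21)*(-8) = 147*(-8) = -1176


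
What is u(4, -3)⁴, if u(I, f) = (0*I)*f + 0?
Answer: 0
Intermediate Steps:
u(I, f) = 0 (u(I, f) = 0*f + 0 = 0 + 0 = 0)
u(4, -3)⁴ = 0⁴ = 0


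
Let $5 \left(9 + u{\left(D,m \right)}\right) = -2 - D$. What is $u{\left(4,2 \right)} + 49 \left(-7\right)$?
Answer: $- \frac{1766}{5} \approx -353.2$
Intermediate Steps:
$u{\left(D,m \right)} = - \frac{47}{5} - \frac{D}{5}$ ($u{\left(D,m \right)} = -9 + \frac{-2 - D}{5} = -9 - \left(\frac{2}{5} + \frac{D}{5}\right) = - \frac{47}{5} - \frac{D}{5}$)
$u{\left(4,2 \right)} + 49 \left(-7\right) = \left(- \frac{47}{5} - \frac{4}{5}\right) + 49 \left(-7\right) = \left(- \frac{47}{5} - \frac{4}{5}\right) - 343 = - \frac{51}{5} - 343 = - \frac{1766}{5}$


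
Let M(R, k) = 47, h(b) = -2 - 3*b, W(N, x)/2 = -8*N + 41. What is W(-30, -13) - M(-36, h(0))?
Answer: 515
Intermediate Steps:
W(N, x) = 82 - 16*N (W(N, x) = 2*(-8*N + 41) = 2*(41 - 8*N) = 82 - 16*N)
W(-30, -13) - M(-36, h(0)) = (82 - 16*(-30)) - 1*47 = (82 + 480) - 47 = 562 - 47 = 515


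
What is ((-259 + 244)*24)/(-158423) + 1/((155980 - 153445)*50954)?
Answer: 46500778823/20463243848970 ≈ 0.0022724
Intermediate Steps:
((-259 + 244)*24)/(-158423) + 1/((155980 - 153445)*50954) = -15*24*(-1/158423) + (1/50954)/2535 = -360*(-1/158423) + (1/2535)*(1/50954) = 360/158423 + 1/129168390 = 46500778823/20463243848970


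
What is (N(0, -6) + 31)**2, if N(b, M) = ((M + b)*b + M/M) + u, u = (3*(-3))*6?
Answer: 484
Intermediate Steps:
u = -54 (u = -9*6 = -54)
N(b, M) = -53 + b*(M + b) (N(b, M) = ((M + b)*b + M/M) - 54 = (b*(M + b) + 1) - 54 = (1 + b*(M + b)) - 54 = -53 + b*(M + b))
(N(0, -6) + 31)**2 = ((-53 + 0**2 - 6*0) + 31)**2 = ((-53 + 0 + 0) + 31)**2 = (-53 + 31)**2 = (-22)**2 = 484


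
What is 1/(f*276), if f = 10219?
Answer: 1/2820444 ≈ 3.5455e-7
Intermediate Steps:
1/(f*276) = 1/(10219*276) = 1/2820444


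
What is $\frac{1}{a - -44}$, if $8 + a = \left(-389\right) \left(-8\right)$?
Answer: $\frac{1}{3148} \approx 0.00031766$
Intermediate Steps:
$a = 3104$ ($a = -8 - -3112 = -8 + 3112 = 3104$)
$\frac{1}{a - -44} = \frac{1}{3104 - -44} = \frac{1}{3104 + \left(-2635 + 2679\right)} = \frac{1}{3104 + 44} = \frac{1}{3148}$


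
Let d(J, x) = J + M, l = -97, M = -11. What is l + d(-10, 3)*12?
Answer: -349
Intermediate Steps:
d(J, x) = -11 + J (d(J, x) = J - 11 = -11 + J)
l + d(-10, 3)*12 = -97 + (-11 - 10)*12 = -97 - 21*12 = -97 - 252 = -349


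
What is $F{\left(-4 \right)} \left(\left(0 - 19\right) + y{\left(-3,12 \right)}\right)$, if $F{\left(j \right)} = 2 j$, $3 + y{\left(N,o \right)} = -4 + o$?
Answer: $112$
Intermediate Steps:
$y{\left(N,o \right)} = -7 + o$ ($y{\left(N,o \right)} = -3 + \left(-4 + o\right) = -7 + o$)
$F{\left(-4 \right)} \left(\left(0 - 19\right) + y{\left(-3,12 \right)}\right) = 2 \left(-4\right) \left(\left(0 - 19\right) + \left(-7 + 12\right)\right) = - 8 \left(\left(0 - 19\right) + 5\right) = - 8 \left(-19 + 5\right) = \left(-8\right) \left(-14\right) = 112$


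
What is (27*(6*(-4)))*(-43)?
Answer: 27864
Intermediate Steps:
(27*(6*(-4)))*(-43) = (27*(-24))*(-43) = -648*(-43) = 27864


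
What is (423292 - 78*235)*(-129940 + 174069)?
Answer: 17870568098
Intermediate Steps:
(423292 - 78*235)*(-129940 + 174069) = (423292 - 18330)*44129 = 404962*44129 = 17870568098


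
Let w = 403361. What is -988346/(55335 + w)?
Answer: -494173/229348 ≈ -2.1547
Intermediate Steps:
-988346/(55335 + w) = -988346/(55335 + 403361) = -988346/458696 = -988346*1/458696 = -494173/229348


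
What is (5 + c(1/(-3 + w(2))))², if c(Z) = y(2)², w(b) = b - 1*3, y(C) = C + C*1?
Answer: 441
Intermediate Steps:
y(C) = 2*C (y(C) = C + C = 2*C)
w(b) = -3 + b (w(b) = b - 3 = -3 + b)
c(Z) = 16 (c(Z) = (2*2)² = 4² = 16)
(5 + c(1/(-3 + w(2))))² = (5 + 16)² = 21² = 441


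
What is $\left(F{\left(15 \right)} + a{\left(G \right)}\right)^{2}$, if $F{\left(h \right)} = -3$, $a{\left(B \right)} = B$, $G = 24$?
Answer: $441$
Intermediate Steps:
$\left(F{\left(15 \right)} + a{\left(G \right)}\right)^{2} = \left(-3 + 24\right)^{2} = 21^{2} = 441$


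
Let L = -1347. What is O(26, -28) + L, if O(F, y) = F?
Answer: -1321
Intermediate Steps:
O(26, -28) + L = 26 - 1347 = -1321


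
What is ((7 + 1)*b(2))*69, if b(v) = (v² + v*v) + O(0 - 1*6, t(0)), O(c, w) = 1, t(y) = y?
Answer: 4968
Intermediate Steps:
b(v) = 1 + 2*v² (b(v) = (v² + v*v) + 1 = (v² + v²) + 1 = 2*v² + 1 = 1 + 2*v²)
((7 + 1)*b(2))*69 = ((7 + 1)*(1 + 2*2²))*69 = (8*(1 + 2*4))*69 = (8*(1 + 8))*69 = (8*9)*69 = 72*69 = 4968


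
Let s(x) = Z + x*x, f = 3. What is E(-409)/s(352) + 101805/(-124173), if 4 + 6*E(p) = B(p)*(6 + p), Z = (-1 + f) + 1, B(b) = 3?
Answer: -1203757693/1465324182 ≈ -0.82150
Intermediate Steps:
Z = 3 (Z = (-1 + 3) + 1 = 2 + 1 = 3)
E(p) = 7/3 + p/2 (E(p) = -⅔ + (3*(6 + p))/6 = -⅔ + (18 + 3*p)/6 = -⅔ + (3 + p/2) = 7/3 + p/2)
s(x) = 3 + x² (s(x) = 3 + x*x = 3 + x²)
E(-409)/s(352) + 101805/(-124173) = (7/3 + (½)*(-409))/(3 + 352²) + 101805/(-124173) = (7/3 - 409/2)/(3 + 123904) + 101805*(-1/124173) = -1213/6/123907 - 33935/41391 = -1213/6*1/123907 - 33935/41391 = -1213/743442 - 33935/41391 = -1203757693/1465324182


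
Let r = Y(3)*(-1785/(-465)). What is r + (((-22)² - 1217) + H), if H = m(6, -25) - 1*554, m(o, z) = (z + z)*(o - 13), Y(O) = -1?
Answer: -29166/31 ≈ -940.84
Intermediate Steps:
m(o, z) = 2*z*(-13 + o) (m(o, z) = (2*z)*(-13 + o) = 2*z*(-13 + o))
H = -204 (H = 2*(-25)*(-13 + 6) - 1*554 = 2*(-25)*(-7) - 554 = 350 - 554 = -204)
r = -119/31 (r = -(-1785)/(-465) = -(-1785)*(-1)/465 = -1*119/31 = -119/31 ≈ -3.8387)
r + (((-22)² - 1217) + H) = -119/31 + (((-22)² - 1217) - 204) = -119/31 + ((484 - 1217) - 204) = -119/31 + (-733 - 204) = -119/31 - 937 = -29166/31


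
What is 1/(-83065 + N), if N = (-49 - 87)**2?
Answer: -1/64569 ≈ -1.5487e-5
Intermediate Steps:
N = 18496 (N = (-136)**2 = 18496)
1/(-83065 + N) = 1/(-83065 + 18496) = 1/(-64569) = -1/64569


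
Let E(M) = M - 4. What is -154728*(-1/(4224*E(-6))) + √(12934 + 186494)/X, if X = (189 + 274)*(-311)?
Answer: -6447/1760 - 2*√49857/143993 ≈ -3.6662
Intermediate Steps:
E(M) = -4 + M
X = -143993 (X = 463*(-311) = -143993)
-154728*(-1/(4224*E(-6))) + √(12934 + 186494)/X = -154728*(-1/(4224*(-4 - 6))) + √(12934 + 186494)/(-143993) = -154728/((64*(-10))*(-66)) + √199428*(-1/143993) = -154728/((-640*(-66))) + (2*√49857)*(-1/143993) = -154728/42240 - 2*√49857/143993 = -154728*1/42240 - 2*√49857/143993 = -6447/1760 - 2*√49857/143993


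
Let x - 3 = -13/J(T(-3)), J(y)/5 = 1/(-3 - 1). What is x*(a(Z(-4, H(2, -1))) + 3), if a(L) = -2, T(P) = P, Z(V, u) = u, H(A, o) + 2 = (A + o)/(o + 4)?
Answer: 67/5 ≈ 13.400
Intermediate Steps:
H(A, o) = -2 + (A + o)/(4 + o) (H(A, o) = -2 + (A + o)/(o + 4) = -2 + (A + o)/(4 + o))
J(y) = -5/4 (J(y) = 5/(-3 - 1) = 5/(-4) = 5*(-1/4) = -5/4)
x = 67/5 (x = 3 - 13/(-5/4) = 3 - 13*(-4/5) = 3 + 52/5 = 67/5 ≈ 13.400)
x*(a(Z(-4, H(2, -1))) + 3) = 67*(-2 + 3)/5 = (67/5)*1 = 67/5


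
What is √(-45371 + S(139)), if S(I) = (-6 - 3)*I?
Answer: I*√46622 ≈ 215.92*I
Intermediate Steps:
S(I) = -9*I
√(-45371 + S(139)) = √(-45371 - 9*139) = √(-45371 - 1251) = √(-46622) = I*√46622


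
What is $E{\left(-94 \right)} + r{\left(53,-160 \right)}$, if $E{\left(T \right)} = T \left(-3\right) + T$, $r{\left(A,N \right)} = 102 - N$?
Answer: $450$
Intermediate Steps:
$E{\left(T \right)} = - 2 T$ ($E{\left(T \right)} = - 3 T + T = - 2 T$)
$E{\left(-94 \right)} + r{\left(53,-160 \right)} = \left(-2\right) \left(-94\right) + \left(102 - -160\right) = 188 + \left(102 + 160\right) = 188 + 262 = 450$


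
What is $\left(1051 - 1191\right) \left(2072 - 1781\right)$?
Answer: $-40740$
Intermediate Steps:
$\left(1051 - 1191\right) \left(2072 - 1781\right) = \left(-140\right) 291 = -40740$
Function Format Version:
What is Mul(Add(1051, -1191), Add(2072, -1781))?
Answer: -40740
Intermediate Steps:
Mul(Add(1051, -1191), Add(2072, -1781)) = Mul(-140, 291) = -40740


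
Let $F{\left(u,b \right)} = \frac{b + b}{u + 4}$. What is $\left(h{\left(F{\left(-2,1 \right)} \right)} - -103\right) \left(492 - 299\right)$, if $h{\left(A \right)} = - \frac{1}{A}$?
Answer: $19686$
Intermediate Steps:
$F{\left(u,b \right)} = \frac{2 b}{4 + u}$
$\left(h{\left(F{\left(-2,1 \right)} \right)} - -103\right) \left(492 - 299\right) = \left(- \frac{1}{2 \cdot 1 \frac{1}{4 - 2}} - -103\right) \left(492 - 299\right) = \left(- \frac{1}{2 \cdot 1 \cdot \frac{1}{2}} + 103\right) 193 = \left(- 1^{-1} + 103\right) 193 = \left(\left(-1\right) 1 + 103\right) 193 = \left(-1 + 103\right) 193 = 102 \cdot 193 = 19686$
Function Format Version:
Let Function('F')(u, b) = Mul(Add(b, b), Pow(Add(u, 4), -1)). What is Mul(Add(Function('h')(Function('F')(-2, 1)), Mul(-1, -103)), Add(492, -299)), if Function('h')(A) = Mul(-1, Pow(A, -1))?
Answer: 19686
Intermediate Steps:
Function('F')(u, b) = Mul(2, b, Pow(Add(4, u), -1)) (Function('F')(u, b) = Mul(Mul(2, b), Pow(Add(4, u), -1)) = Mul(2, b, Pow(Add(4, u), -1)))
Mul(Add(Function('h')(Function('F')(-2, 1)), Mul(-1, -103)), Add(492, -299)) = Mul(Add(Mul(-1, Pow(Mul(2, 1, Pow(Add(4, -2), -1)), -1)), Mul(-1, -103)), Add(492, -299)) = Mul(Add(Mul(-1, Pow(Mul(2, 1, Pow(2, -1)), -1)), 103), 193) = Mul(Add(Mul(-1, Pow(Mul(2, 1, Rational(1, 2)), -1)), 103), 193) = Mul(Add(Mul(-1, Pow(1, -1)), 103), 193) = Mul(Add(Mul(-1, 1), 103), 193) = Mul(Add(-1, 103), 193) = Mul(102, 193) = 19686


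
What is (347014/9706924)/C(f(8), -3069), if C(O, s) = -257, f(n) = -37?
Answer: -173507/1247339734 ≈ -0.00013910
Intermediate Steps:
(347014/9706924)/C(f(8), -3069) = (347014/9706924)/(-257) = (347014*(1/9706924))*(-1/257) = (173507/4853462)*(-1/257) = -173507/1247339734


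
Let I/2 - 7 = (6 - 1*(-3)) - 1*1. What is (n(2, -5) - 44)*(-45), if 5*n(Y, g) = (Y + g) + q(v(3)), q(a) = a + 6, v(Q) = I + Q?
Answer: 1656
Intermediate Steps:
I = 30 (I = 14 + 2*((6 - 1*(-3)) - 1*1) = 14 + 2*((6 + 3) - 1) = 14 + 2*(9 - 1) = 14 + 2*8 = 14 + 16 = 30)
v(Q) = 30 + Q
q(a) = 6 + a
n(Y, g) = 39/5 + Y/5 + g/5 (n(Y, g) = ((Y + g) + (6 + (30 + 3)))/5 = ((Y + g) + (6 + 33))/5 = ((Y + g) + 39)/5 = (39 + Y + g)/5 = 39/5 + Y/5 + g/5)
(n(2, -5) - 44)*(-45) = ((39/5 + (1/5)*2 + (1/5)*(-5)) - 44)*(-45) = ((39/5 + 2/5 - 1) - 44)*(-45) = (36/5 - 44)*(-45) = -184/5*(-45) = 1656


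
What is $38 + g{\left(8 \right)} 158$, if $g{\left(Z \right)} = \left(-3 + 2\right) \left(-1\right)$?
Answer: $196$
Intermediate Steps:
$g{\left(Z \right)} = 1$ ($g{\left(Z \right)} = \left(-1\right) \left(-1\right) = 1$)
$38 + g{\left(8 \right)} 158 = 38 + 1 \cdot 158 = 38 + 158 = 196$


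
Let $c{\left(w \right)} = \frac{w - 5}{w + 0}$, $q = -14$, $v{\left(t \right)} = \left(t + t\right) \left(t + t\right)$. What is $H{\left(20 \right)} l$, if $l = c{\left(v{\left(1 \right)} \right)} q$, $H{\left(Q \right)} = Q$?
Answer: $70$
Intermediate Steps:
$v{\left(t \right)} = 4 t^{2}$ ($v{\left(t \right)} = 2 t 2 t = 4 t^{2}$)
$c{\left(w \right)} = \frac{-5 + w}{w}$
$l = \frac{7}{2}$ ($l = \frac{-5 + 4 \cdot 1^{2}}{4 \cdot 1^{2}} \left(-14\right) = \frac{-5 + 4 \cdot 1}{4 \cdot 1} \left(-14\right) = \frac{-5 + 4}{4} \left(-14\right) = \frac{1}{4} \left(-1\right) \left(-14\right) = \left(- \frac{1}{4}\right) \left(-14\right) = \frac{7}{2} \approx 3.5$)
$H{\left(20 \right)} l = 20 \cdot \frac{7}{2} = 70$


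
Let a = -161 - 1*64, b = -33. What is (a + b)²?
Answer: 66564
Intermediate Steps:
a = -225 (a = -161 - 64 = -225)
(a + b)² = (-225 - 33)² = (-258)² = 66564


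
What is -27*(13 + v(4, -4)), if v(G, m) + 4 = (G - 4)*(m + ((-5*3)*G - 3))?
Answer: -243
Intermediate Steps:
v(G, m) = -4 + (-4 + G)*(-3 + m - 15*G) (v(G, m) = -4 + (G - 4)*(m + ((-5*3)*G - 3)) = -4 + (-4 + G)*(m + (-15*G - 3)) = -4 + (-4 + G)*(m + (-3 - 15*G)) = -4 + (-4 + G)*(-3 + m - 15*G))
-27*(13 + v(4, -4)) = -27*(13 + (8 - 15*4**2 - 4*(-4) + 57*4 + 4*(-4))) = -27*(13 + (8 - 15*16 + 16 + 228 - 16)) = -27*(13 + (8 - 240 + 16 + 228 - 16)) = -27*(13 - 4) = -27*9 = -243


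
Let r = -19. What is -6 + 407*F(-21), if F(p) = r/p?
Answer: 7607/21 ≈ 362.24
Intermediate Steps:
F(p) = -19/p
-6 + 407*F(-21) = -6 + 407*(-19/(-21)) = -6 + 407*(-19*(-1/21)) = -6 + 407*(19/21) = -6 + 7733/21 = 7607/21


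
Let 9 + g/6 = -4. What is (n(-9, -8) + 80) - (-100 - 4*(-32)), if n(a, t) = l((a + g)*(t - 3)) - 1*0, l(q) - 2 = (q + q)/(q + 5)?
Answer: 26931/481 ≈ 55.990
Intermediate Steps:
g = -78 (g = -54 + 6*(-4) = -54 - 24 = -78)
l(q) = 2 + 2*q/(5 + q) (l(q) = 2 + (q + q)/(q + 5) = 2 + (2*q)/(5 + q) = 2 + 2*q/(5 + q))
n(a, t) = 2*(5 + 2*(-78 + a)*(-3 + t))/(5 + (-78 + a)*(-3 + t)) (n(a, t) = 2*(5 + 2*((a - 78)*(t - 3)))/(5 + (a - 78)*(t - 3)) - 1*0 = 2*(5 + 2*((-78 + a)*(-3 + t)))/(5 + (-78 + a)*(-3 + t)) + 0 = 2*(5 + 2*(-78 + a)*(-3 + t))/(5 + (-78 + a)*(-3 + t)) + 0 = 2*(5 + 2*(-78 + a)*(-3 + t))/(5 + (-78 + a)*(-3 + t)))
(n(-9, -8) + 80) - (-100 - 4*(-32)) = (2*(473 - 156*(-8) - 6*(-9) + 2*(-9)*(-8))/(239 - 78*(-8) - 3*(-9) - 9*(-8)) + 80) - (-100 - 4*(-32)) = (2*(473 + 1248 + 54 + 144)/(239 + 624 + 27 + 72) + 80) - (-100 + 128) = (2*1919/962 + 80) - 1*28 = (2*(1/962)*1919 + 80) - 28 = (1919/481 + 80) - 28 = 40399/481 - 28 = 26931/481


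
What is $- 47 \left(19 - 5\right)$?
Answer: $-658$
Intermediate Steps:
$- 47 \left(19 - 5\right) = \left(-47\right) 14 = -658$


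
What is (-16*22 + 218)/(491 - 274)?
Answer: -134/217 ≈ -0.61751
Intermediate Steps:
(-16*22 + 218)/(491 - 274) = (-352 + 218)/217 = -134*1/217 = -134/217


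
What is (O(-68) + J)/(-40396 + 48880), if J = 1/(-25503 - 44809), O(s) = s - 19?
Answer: -6117145/596527008 ≈ -0.010255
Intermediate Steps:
O(s) = -19 + s
J = -1/70312 (J = 1/(-70312) = -1/70312 ≈ -1.4222e-5)
(O(-68) + J)/(-40396 + 48880) = ((-19 - 68) - 1/70312)/(-40396 + 48880) = (-87 - 1/70312)/8484 = -6117145/70312*1/8484 = -6117145/596527008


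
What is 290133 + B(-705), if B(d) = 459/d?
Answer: 68181102/235 ≈ 2.9013e+5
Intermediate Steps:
290133 + B(-705) = 290133 + 459/(-705) = 290133 + 459*(-1/705) = 290133 - 153/235 = 68181102/235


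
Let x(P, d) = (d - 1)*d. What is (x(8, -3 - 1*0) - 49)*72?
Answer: -2664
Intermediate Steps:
x(P, d) = d*(-1 + d) (x(P, d) = (-1 + d)*d = d*(-1 + d))
(x(8, -3 - 1*0) - 49)*72 = ((-3 - 1*0)*(-1 + (-3 - 1*0)) - 49)*72 = ((-3 + 0)*(-1 + (-3 + 0)) - 49)*72 = (-3*(-1 - 3) - 49)*72 = (-3*(-4) - 49)*72 = (12 - 49)*72 = -37*72 = -2664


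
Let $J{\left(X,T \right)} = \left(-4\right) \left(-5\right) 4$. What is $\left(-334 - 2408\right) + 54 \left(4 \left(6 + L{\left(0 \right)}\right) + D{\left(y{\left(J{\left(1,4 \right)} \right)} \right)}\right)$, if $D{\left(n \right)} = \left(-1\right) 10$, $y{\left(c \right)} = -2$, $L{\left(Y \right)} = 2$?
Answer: $-1554$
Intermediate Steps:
$J{\left(X,T \right)} = 80$ ($J{\left(X,T \right)} = 20 \cdot 4 = 80$)
$D{\left(n \right)} = -10$
$\left(-334 - 2408\right) + 54 \left(4 \left(6 + L{\left(0 \right)}\right) + D{\left(y{\left(J{\left(1,4 \right)} \right)} \right)}\right) = \left(-334 - 2408\right) + 54 \left(4 \left(6 + 2\right) - 10\right) = -2742 + 54 \left(4 \cdot 8 - 10\right) = -2742 + 54 \left(32 - 10\right) = -2742 + 54 \cdot 22 = -2742 + 1188 = -1554$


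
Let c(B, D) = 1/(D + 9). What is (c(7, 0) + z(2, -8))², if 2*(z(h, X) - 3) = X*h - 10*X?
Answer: 99856/81 ≈ 1232.8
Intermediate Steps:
c(B, D) = 1/(9 + D)
z(h, X) = 3 - 5*X + X*h/2 (z(h, X) = 3 + (X*h - 10*X)/2 = 3 + (-10*X + X*h)/2 = 3 + (-5*X + X*h/2) = 3 - 5*X + X*h/2)
(c(7, 0) + z(2, -8))² = (1/(9 + 0) + (3 - 5*(-8) + (½)*(-8)*2))² = (1/9 + (3 + 40 - 8))² = (⅑ + 35)² = (316/9)² = 99856/81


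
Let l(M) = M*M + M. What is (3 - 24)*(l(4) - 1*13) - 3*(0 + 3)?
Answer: -156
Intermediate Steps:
l(M) = M + M² (l(M) = M² + M = M + M²)
(3 - 24)*(l(4) - 1*13) - 3*(0 + 3) = (3 - 24)*(4*(1 + 4) - 1*13) - 3*(0 + 3) = -21*(4*5 - 13) - 3*3 = -21*(20 - 13) - 9 = -21*7 - 9 = -147 - 9 = -156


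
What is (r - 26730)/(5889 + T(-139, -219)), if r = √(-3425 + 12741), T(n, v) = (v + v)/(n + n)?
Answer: -123849/27293 + 139*√2329/409395 ≈ -4.5214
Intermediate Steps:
T(n, v) = v/n (T(n, v) = (2*v)/((2*n)) = (2*v)*(1/(2*n)) = v/n)
r = 2*√2329 (r = √9316 = 2*√2329 ≈ 96.519)
(r - 26730)/(5889 + T(-139, -219)) = (2*√2329 - 26730)/(5889 - 219/(-139)) = (-26730 + 2*√2329)/(5889 - 219*(-1/139)) = (-26730 + 2*√2329)/(5889 + 219/139) = (-26730 + 2*√2329)/(818790/139) = (-26730 + 2*√2329)*(139/818790) = -123849/27293 + 139*√2329/409395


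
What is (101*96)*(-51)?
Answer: -494496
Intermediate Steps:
(101*96)*(-51) = 9696*(-51) = -494496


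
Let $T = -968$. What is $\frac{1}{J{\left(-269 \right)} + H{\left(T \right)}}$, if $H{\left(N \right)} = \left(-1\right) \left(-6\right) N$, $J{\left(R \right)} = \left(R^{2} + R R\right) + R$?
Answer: $\frac{1}{138645} \approx 7.2127 \cdot 10^{-6}$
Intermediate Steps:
$J{\left(R \right)} = R + 2 R^{2}$ ($J{\left(R \right)} = \left(R^{2} + R^{2}\right) + R = 2 R^{2} + R = R + 2 R^{2}$)
$H{\left(N \right)} = 6 N$
$\frac{1}{J{\left(-269 \right)} + H{\left(T \right)}} = \frac{1}{- 269 \left(1 + 2 \left(-269\right)\right) + 6 \left(-968\right)} = \frac{1}{- 269 \left(1 - 538\right) - 5808} = \frac{1}{\left(-269\right) \left(-537\right) - 5808} = \frac{1}{144453 - 5808} = \frac{1}{138645}$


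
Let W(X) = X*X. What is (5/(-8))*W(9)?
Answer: -405/8 ≈ -50.625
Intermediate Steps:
W(X) = X²
(5/(-8))*W(9) = (5/(-8))*9² = (5*(-⅛))*81 = -5/8*81 = -405/8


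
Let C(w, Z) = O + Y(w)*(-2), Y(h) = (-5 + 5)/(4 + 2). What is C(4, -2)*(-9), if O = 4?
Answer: -36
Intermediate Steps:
Y(h) = 0 (Y(h) = 0/6 = 0*(⅙) = 0)
C(w, Z) = 4 (C(w, Z) = 4 + 0*(-2) = 4 + 0 = 4)
C(4, -2)*(-9) = 4*(-9) = -36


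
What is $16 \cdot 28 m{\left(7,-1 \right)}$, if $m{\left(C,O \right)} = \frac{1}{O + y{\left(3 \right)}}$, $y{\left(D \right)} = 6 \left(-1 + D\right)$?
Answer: $\frac{448}{11} \approx 40.727$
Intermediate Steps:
$y{\left(D \right)} = -6 + 6 D$
$m{\left(C,O \right)} = \frac{1}{12 + O}$ ($m{\left(C,O \right)} = \frac{1}{O + \left(-6 + 6 \cdot 3\right)} = \frac{1}{O + \left(-6 + 18\right)} = \frac{1}{O + 12} = \frac{1}{12 + O}$)
$16 \cdot 28 m{\left(7,-1 \right)} = \frac{16 \cdot 28}{12 - 1} = \frac{448}{11}$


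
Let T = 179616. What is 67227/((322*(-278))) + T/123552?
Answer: 80963287/115207092 ≈ 0.70276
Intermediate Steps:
67227/((322*(-278))) + T/123552 = 67227/((322*(-278))) + 179616/123552 = 67227/(-89516) + 179616*(1/123552) = 67227*(-1/89516) + 1871/1287 = -67227/89516 + 1871/1287 = 80963287/115207092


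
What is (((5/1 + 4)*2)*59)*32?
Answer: 33984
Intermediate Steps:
(((5/1 + 4)*2)*59)*32 = (((5*1 + 4)*2)*59)*32 = (((5 + 4)*2)*59)*32 = ((9*2)*59)*32 = (18*59)*32 = 1062*32 = 33984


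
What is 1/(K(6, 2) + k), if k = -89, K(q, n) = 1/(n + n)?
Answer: -4/355 ≈ -0.011268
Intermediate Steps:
K(q, n) = 1/(2*n)
1/(K(6, 2) + k) = 1/((½)/2 - 89) = 1/((½)*(½) - 89) = 1/(¼ - 89) = 1/(-355/4) = -4/355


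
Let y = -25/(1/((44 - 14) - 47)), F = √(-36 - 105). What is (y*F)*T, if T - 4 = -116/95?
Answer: 22440*I*√141/19 ≈ 14024.0*I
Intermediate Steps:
F = I*√141 (F = √(-141) = I*√141 ≈ 11.874*I)
T = 264/95 (T = 4 - 116/95 = 264/95 ≈ 2.7789)
y = 425 (y = -25/(1/(30 - 47)) = -25/(1/(-17)) = -25/(-1/17) = -25*(-17) = 425)
(y*F)*T = (425*(I*√141))*(264/95) = (425*I*√141)*(264/95) = 22440*I*√141/19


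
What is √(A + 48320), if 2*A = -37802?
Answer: √29419 ≈ 171.52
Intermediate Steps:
A = -18901 (A = (½)*(-37802) = -18901)
√(A + 48320) = √(-18901 + 48320) = √29419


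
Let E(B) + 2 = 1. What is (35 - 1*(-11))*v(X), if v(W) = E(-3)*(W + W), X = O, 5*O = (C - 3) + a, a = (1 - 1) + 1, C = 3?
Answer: -92/5 ≈ -18.400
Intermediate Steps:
E(B) = -1 (E(B) = -2 + 1 = -1)
a = 1 (a = 0 + 1 = 1)
O = 1/5 (O = ((3 - 3) + 1)/5 = (0 + 1)/5 = (1/5)*1 = 1/5 ≈ 0.20000)
X = 1/5 ≈ 0.20000
v(W) = -2*W (v(W) = -(W + W) = -2*W)
(35 - 1*(-11))*v(X) = (35 - 1*(-11))*(-2*1/5) = (35 + 11)*(-2/5) = 46*(-2/5) = -92/5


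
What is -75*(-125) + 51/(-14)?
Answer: 131199/14 ≈ 9371.4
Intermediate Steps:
-75*(-125) + 51/(-14) = 9375 + 51*(-1/14) = 9375 - 51/14 = 131199/14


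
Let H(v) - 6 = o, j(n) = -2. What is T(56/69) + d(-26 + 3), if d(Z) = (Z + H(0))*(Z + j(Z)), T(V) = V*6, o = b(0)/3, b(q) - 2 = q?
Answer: 28511/69 ≈ 413.20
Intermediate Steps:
b(q) = 2 + q
o = 2/3 (o = (2 + 0)/3 = 2*(1/3) = 2/3 ≈ 0.66667)
T(V) = 6*V
H(v) = 20/3 (H(v) = 6 + 2/3 = 20/3)
d(Z) = (-2 + Z)*(20/3 + Z) (d(Z) = (Z + 20/3)*(Z - 2) = (20/3 + Z)*(-2 + Z) = (-2 + Z)*(20/3 + Z))
T(56/69) + d(-26 + 3) = 6*(56/69) + (-40/3 + (-26 + 3)**2 + 14*(-26 + 3)/3) = 6*(56*(1/69)) + (-40/3 + (-23)**2 + (14/3)*(-23)) = 6*(56/69) + (-40/3 + 529 - 322/3) = 112/23 + 1225/3 = 28511/69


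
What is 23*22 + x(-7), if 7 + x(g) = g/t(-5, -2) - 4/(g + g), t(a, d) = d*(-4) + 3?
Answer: 38396/77 ≈ 498.65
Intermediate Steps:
t(a, d) = 3 - 4*d (t(a, d) = -4*d + 3 = 3 - 4*d)
x(g) = -7 - 2/g + g/11 (x(g) = -7 + (g/(3 - 4*(-2)) - 4/(g + g)) = -7 + (g/(3 + 8) - 4*1/(2*g)) = -7 + (g/11 - 2/g) = -7 + (-2/g + g/11) = -7 - 2/g + g/11)
23*22 + x(-7) = 23*22 + (-7 - 2/(-7) + (1/11)*(-7)) = 506 + (-7 - 2*(-⅐) - 7/11) = 506 + (-7 + 2/7 - 7/11) = 506 - 566/77 = 38396/77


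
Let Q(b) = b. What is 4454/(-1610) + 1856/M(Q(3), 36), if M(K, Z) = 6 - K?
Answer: 1487399/2415 ≈ 615.90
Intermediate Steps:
4454/(-1610) + 1856/M(Q(3), 36) = 4454/(-1610) + 1856/(6 - 1*3) = 4454*(-1/1610) + 1856/(6 - 3) = -2227/805 + 1856/3 = 1487399/2415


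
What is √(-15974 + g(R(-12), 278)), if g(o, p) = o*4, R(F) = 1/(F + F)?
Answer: I*√575070/6 ≈ 126.39*I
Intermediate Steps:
R(F) = 1/(2*F)
g(o, p) = 4*o
√(-15974 + g(R(-12), 278)) = √(-15974 + 4*((½)/(-12))) = √(-15974 + 4*((½)*(-1/12))) = √(-15974 + 4*(-1/24)) = √(-15974 - ⅙) = √(-95845/6) = I*√575070/6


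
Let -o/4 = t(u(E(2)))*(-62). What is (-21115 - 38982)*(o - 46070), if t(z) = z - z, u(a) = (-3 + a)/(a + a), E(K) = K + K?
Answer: 2768668790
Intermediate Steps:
E(K) = 2*K
u(a) = (-3 + a)/(2*a) (u(a) = (-3 + a)/((2*a)) = (-3 + a)*(1/(2*a)) = (-3 + a)/(2*a))
t(z) = 0
o = 0 (o = -0*(-62) = -4*0 = 0)
(-21115 - 38982)*(o - 46070) = (-21115 - 38982)*(0 - 46070) = -60097*(-46070) = 2768668790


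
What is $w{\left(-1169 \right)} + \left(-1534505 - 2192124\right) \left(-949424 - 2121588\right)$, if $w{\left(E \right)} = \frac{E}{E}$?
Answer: $11444522378549$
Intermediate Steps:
$w{\left(E \right)} = 1$
$w{\left(-1169 \right)} + \left(-1534505 - 2192124\right) \left(-949424 - 2121588\right) = 1 + \left(-1534505 - 2192124\right) \left(-949424 - 2121588\right) = 1 - -11444522378548 = 1 + 11444522378548 = 11444522378549$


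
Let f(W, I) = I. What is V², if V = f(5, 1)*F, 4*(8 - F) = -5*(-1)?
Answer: 729/16 ≈ 45.563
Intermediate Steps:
F = 27/4 (F = 8 - (-5)*(-1)/4 = 8 - ¼*5 = 8 - 5/4 = 27/4 ≈ 6.7500)
V = 27/4 (V = 1*(27/4) = 27/4 ≈ 6.7500)
V² = (27/4)² = 729/16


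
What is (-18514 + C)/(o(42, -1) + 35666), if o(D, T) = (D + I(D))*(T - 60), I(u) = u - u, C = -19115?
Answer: -37629/33104 ≈ -1.1367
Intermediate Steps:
I(u) = 0
o(D, T) = D*(-60 + T) (o(D, T) = (D + 0)*(T - 60) = D*(-60 + T))
(-18514 + C)/(o(42, -1) + 35666) = (-18514 - 19115)/(42*(-60 - 1) + 35666) = -37629/(42*(-61) + 35666) = -37629/(-2562 + 35666) = -37629/33104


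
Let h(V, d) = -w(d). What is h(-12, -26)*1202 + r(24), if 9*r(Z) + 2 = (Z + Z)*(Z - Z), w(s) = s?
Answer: 281266/9 ≈ 31252.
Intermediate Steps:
h(V, d) = -d
r(Z) = -2/9 (r(Z) = -2/9 + ((Z + Z)*(Z - Z))/9 = -2/9 + ((2*Z)*0)/9 = -2/9 + (⅑)*0 = -2/9 + 0 = -2/9)
h(-12, -26)*1202 + r(24) = -1*(-26)*1202 - 2/9 = 26*1202 - 2/9 = 31252 - 2/9 = 281266/9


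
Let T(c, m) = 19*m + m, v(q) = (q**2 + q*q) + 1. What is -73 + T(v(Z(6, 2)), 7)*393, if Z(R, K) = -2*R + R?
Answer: 54947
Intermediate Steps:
Z(R, K) = -R
v(q) = 1 + 2*q**2 (v(q) = (q**2 + q**2) + 1 = 2*q**2 + 1 = 1 + 2*q**2)
T(c, m) = 20*m
-73 + T(v(Z(6, 2)), 7)*393 = -73 + (20*7)*393 = -73 + 140*393 = -73 + 55020 = 54947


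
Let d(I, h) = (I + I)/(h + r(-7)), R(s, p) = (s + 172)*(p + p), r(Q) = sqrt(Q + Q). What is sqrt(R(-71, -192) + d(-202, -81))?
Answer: 2*sqrt(101)*sqrt((7775 - 96*I*sqrt(14))/(-81 + I*sqrt(14))) ≈ 0.00058374 + 196.92*I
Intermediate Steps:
r(Q) = sqrt(2)*sqrt(Q) (r(Q) = sqrt(2*Q) = sqrt(2)*sqrt(Q))
R(s, p) = 2*p*(172 + s) (R(s, p) = (172 + s)*(2*p) = 2*p*(172 + s))
d(I, h) = 2*I/(h + I*sqrt(14)) (d(I, h) = (I + I)/(h + sqrt(2)*sqrt(-7)) = (2*I)/(h + sqrt(2)*(I*sqrt(7))) = (2*I)/(h + I*sqrt(14)) = 2*I/(h + I*sqrt(14)))
sqrt(R(-71, -192) + d(-202, -81)) = sqrt(2*(-192)*(172 - 71) + 2*(-202)/(-81 + I*sqrt(14))) = sqrt(2*(-192)*101 - 404/(-81 + I*sqrt(14))) = sqrt(-38784 - 404/(-81 + I*sqrt(14)))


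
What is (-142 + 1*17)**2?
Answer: 15625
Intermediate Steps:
(-142 + 1*17)**2 = (-142 + 17)**2 = (-125)**2 = 15625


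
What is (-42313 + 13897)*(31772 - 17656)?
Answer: -401120256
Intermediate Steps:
(-42313 + 13897)*(31772 - 17656) = -28416*14116 = -401120256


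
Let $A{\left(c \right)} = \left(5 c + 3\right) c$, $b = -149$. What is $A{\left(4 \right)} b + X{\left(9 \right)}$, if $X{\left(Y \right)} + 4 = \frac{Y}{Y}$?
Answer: $-13711$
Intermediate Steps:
$X{\left(Y \right)} = -3$ ($X{\left(Y \right)} = -4 + \frac{Y}{Y} = -4 + 1 = -3$)
$A{\left(c \right)} = c \left(3 + 5 c\right)$ ($A{\left(c \right)} = \left(3 + 5 c\right) c = c \left(3 + 5 c\right)$)
$A{\left(4 \right)} b + X{\left(9 \right)} = 4 \left(3 + 5 \cdot 4\right) \left(-149\right) - 3 = 4 \left(3 + 20\right) \left(-149\right) - 3 = 4 \cdot 23 \left(-149\right) - 3 = 92 \left(-149\right) - 3 = -13708 - 3 = -13711$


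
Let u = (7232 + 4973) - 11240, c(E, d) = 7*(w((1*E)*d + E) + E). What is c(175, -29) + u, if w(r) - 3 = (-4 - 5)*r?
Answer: 310911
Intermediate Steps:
w(r) = 3 - 9*r (w(r) = 3 + (-4 - 5)*r = 3 - 9*r)
c(E, d) = 21 - 56*E - 63*E*d (c(E, d) = 7*((3 - 9*((1*E)*d + E)) + E) = 7*((3 - 9*(E*d + E)) + E) = 7*((3 - 9*(E + E*d)) + E) = 7*((3 + (-9*E - 9*E*d)) + E) = 7*((3 - 9*E - 9*E*d) + E) = 7*(3 - 8*E - 9*E*d) = 21 - 56*E - 63*E*d)
u = 965 (u = 12205 - 11240 = 965)
c(175, -29) + u = (21 - 56*175 - 63*175*(-29)) + 965 = (21 - 9800 + 319725) + 965 = 309946 + 965 = 310911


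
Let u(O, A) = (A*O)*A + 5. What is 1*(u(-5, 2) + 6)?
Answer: -9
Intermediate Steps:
u(O, A) = 5 + O*A**2 (u(O, A) = O*A**2 + 5 = 5 + O*A**2)
1*(u(-5, 2) + 6) = 1*((5 - 5*2**2) + 6) = 1*((5 - 5*4) + 6) = 1*((5 - 20) + 6) = 1*(-15 + 6) = 1*(-9) = -9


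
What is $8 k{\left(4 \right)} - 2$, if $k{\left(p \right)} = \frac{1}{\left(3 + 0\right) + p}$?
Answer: $- \frac{6}{7} \approx -0.85714$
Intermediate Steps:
$k{\left(p \right)} = \frac{1}{3 + p}$
$8 k{\left(4 \right)} - 2 = \frac{8}{3 + 4} - 2 = \frac{8}{7} - 2 = - \frac{6}{7}$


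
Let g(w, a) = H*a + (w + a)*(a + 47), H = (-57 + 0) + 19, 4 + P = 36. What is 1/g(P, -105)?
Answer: 1/8224 ≈ 0.00012160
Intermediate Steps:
P = 32 (P = -4 + 36 = 32)
H = -38 (H = -57 + 19 = -38)
g(w, a) = -38*a + (47 + a)*(a + w) (g(w, a) = -38*a + (w + a)*(a + 47) = -38*a + (a + w)*(47 + a) = -38*a + (47 + a)*(a + w))
1/g(P, -105) = 1/((-105)**2 + 9*(-105) + 47*32 - 105*32) = 1/(11025 - 945 + 1504 - 3360) = 1/8224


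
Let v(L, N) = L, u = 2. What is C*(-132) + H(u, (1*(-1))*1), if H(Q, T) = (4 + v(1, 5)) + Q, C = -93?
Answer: 12283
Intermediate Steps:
H(Q, T) = 5 + Q (H(Q, T) = (4 + 1) + Q = 5 + Q)
C*(-132) + H(u, (1*(-1))*1) = -93*(-132) + (5 + 2) = 12276 + 7 = 12283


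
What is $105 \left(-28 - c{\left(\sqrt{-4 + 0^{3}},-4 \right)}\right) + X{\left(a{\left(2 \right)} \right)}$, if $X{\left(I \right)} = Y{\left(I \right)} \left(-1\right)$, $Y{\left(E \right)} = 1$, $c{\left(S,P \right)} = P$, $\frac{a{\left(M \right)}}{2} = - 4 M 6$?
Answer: $-2521$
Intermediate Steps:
$a{\left(M \right)} = - 48 M$ ($a{\left(M \right)} = 2 - 4 M 6 = 2 \left(- 24 M\right) = - 48 M$)
$X{\left(I \right)} = -1$ ($X{\left(I \right)} = 1 \left(-1\right) = -1$)
$105 \left(-28 - c{\left(\sqrt{-4 + 0^{3}},-4 \right)}\right) + X{\left(a{\left(2 \right)} \right)} = 105 \left(-28 - -4\right) - 1 = 105 \left(-28 + 4\right) - 1 = 105 \left(-24\right) - 1 = -2520 - 1 = -2521$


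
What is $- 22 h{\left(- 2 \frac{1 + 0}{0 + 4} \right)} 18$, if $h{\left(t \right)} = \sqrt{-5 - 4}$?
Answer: $- 1188 i \approx - 1188.0 i$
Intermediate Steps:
$h{\left(t \right)} = 3 i$ ($h{\left(t \right)} = \sqrt{-9} = 3 i$)
$- 22 h{\left(- 2 \frac{1 + 0}{0 + 4} \right)} 18 = - 22 \cdot 3 i 18 = - 66 i 18 = - 1188 i$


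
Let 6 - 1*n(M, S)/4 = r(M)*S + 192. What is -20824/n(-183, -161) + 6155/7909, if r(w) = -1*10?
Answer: 26114317/7102282 ≈ 3.6769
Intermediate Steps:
r(w) = -10
n(M, S) = -744 + 40*S (n(M, S) = 24 - 4*(-10*S + 192) = 24 - 4*(192 - 10*S) = 24 + (-768 + 40*S) = -744 + 40*S)
-20824/n(-183, -161) + 6155/7909 = -20824/(-744 + 40*(-161)) + 6155/7909 = -20824/(-744 - 6440) + 6155*(1/7909) = -20824/(-7184) + 6155/7909 = -20824*(-1/7184) + 6155/7909 = 2603/898 + 6155/7909 = 26114317/7102282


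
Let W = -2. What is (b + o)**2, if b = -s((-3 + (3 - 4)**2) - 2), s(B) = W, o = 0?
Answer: 4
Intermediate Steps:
s(B) = -2
b = 2 (b = -1*(-2) = 2)
(b + o)**2 = (2 + 0)**2 = 2**2 = 4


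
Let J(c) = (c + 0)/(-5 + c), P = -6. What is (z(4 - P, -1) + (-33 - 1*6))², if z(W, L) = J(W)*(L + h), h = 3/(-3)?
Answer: 1849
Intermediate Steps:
J(c) = c/(-5 + c)
h = -1 (h = 3*(-⅓) = -1)
z(W, L) = W*(-1 + L)/(-5 + W) (z(W, L) = (W/(-5 + W))*(L - 1) = (W/(-5 + W))*(-1 + L) = W*(-1 + L)/(-5 + W))
(z(4 - P, -1) + (-33 - 1*6))² = ((4 - 1*(-6))*(-1 - 1)/(-5 + (4 - 1*(-6))) + (-33 - 1*6))² = ((4 + 6)*(-2)/(-5 + (4 + 6)) + (-33 - 6))² = (10*(-2)/(-5 + 10) - 39)² = (10*(-2)/5 - 39)² = (10*(⅕)*(-2) - 39)² = (-4 - 39)² = (-43)² = 1849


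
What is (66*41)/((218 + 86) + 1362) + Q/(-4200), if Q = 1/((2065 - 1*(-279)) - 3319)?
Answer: 791505119/487305000 ≈ 1.6243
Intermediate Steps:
Q = -1/975 (Q = 1/((2065 + 279) - 3319) = 1/(2344 - 3319) = 1/(-975) = -1/975 ≈ -0.0010256)
(66*41)/((218 + 86) + 1362) + Q/(-4200) = (66*41)/((218 + 86) + 1362) - 1/975/(-4200) = 2706/(304 + 1362) - 1/975*(-1/4200) = 2706/1666 + 1/4095000 = 2706*(1/1666) + 1/4095000 = 1353/833 + 1/4095000 = 791505119/487305000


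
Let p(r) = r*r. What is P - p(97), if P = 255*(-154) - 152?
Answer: -48831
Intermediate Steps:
p(r) = r**2
P = -39422 (P = -39270 - 152 = -39422)
P - p(97) = -39422 - 1*97**2 = -39422 - 1*9409 = -39422 - 9409 = -48831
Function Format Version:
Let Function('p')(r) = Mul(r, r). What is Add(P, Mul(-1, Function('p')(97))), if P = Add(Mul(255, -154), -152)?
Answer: -48831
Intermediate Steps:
Function('p')(r) = Pow(r, 2)
P = -39422 (P = Add(-39270, -152) = -39422)
Add(P, Mul(-1, Function('p')(97))) = Add(-39422, Mul(-1, Pow(97, 2))) = Add(-39422, Mul(-1, 9409)) = Add(-39422, -9409) = -48831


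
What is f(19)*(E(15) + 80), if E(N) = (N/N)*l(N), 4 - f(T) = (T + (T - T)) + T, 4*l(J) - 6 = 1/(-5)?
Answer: -27693/10 ≈ -2769.3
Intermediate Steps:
l(J) = 29/20 (l(J) = 3/2 + (1/4)/(-5) = 3/2 + (1/4)*(-1/5) = 3/2 - 1/20 = 29/20)
f(T) = 4 - 2*T (f(T) = 4 - ((T + (T - T)) + T) = 4 - ((T + 0) + T) = 4 - (T + T) = 4 - 2*T)
E(N) = 29/20 (E(N) = (N/N)*(29/20) = 1*(29/20) = 29/20)
f(19)*(E(15) + 80) = (4 - 2*19)*(29/20 + 80) = (4 - 38)*(1629/20) = -34*1629/20 = -27693/10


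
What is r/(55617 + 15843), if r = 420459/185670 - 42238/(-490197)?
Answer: 23772229987/722658123300600 ≈ 3.2896e-5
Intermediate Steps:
r = 23772229987/10112764110 (r = 420459*(1/185670) - 42238*(-1/490197) = 140153/61890 + 42238/490197 = 23772229987/10112764110 ≈ 2.3507)
r/(55617 + 15843) = 23772229987/(10112764110*(55617 + 15843)) = (23772229987/10112764110)/71460 = (23772229987/10112764110)*(1/71460) = 23772229987/722658123300600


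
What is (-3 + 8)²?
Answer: 25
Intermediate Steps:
(-3 + 8)² = 5² = 25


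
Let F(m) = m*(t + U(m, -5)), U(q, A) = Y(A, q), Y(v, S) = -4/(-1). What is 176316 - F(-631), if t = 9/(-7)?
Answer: 1246201/7 ≈ 1.7803e+5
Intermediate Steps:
Y(v, S) = 4 (Y(v, S) = -4*(-1) = 4)
U(q, A) = 4
t = -9/7 (t = 9*(-1/7) = -9/7 ≈ -1.2857)
F(m) = 19*m/7 (F(m) = m*(-9/7 + 4) = m*(19/7) = 19*m/7)
176316 - F(-631) = 176316 - 19*(-631)/7 = 176316 - 1*(-11989/7) = 176316 + 11989/7 = 1246201/7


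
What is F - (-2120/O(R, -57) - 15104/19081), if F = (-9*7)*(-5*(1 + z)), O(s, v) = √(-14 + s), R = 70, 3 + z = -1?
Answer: -18016441/19081 + 530*√14/7 ≈ -660.91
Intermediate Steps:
z = -4 (z = -3 - 1 = -4)
F = -945 (F = (-9*7)*(-5*(1 - 4)) = -(-315)*(-3) = -63*15 = -945)
F - (-2120/O(R, -57) - 15104/19081) = -945 - (-2120/√(-14 + 70) - 15104/19081) = -945 - (-2120*√14/28 - 15104*1/19081) = -945 - (-2120*√14/28 - 15104/19081) = -945 - (-530*√14/7 - 15104/19081) = -945 - (-15104/19081 - 530*√14/7) = -945 + (15104/19081 + 530*√14/7) = -18016441/19081 + 530*√14/7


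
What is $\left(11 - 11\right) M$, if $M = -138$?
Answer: $0$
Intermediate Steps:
$\left(11 - 11\right) M = \left(11 - 11\right) \left(-138\right) = 0 \left(-138\right) = 0$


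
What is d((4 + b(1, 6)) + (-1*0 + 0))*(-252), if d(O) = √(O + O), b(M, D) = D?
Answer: -504*√5 ≈ -1127.0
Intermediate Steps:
d(O) = √2*√O (d(O) = √(2*O) = √2*√O)
d((4 + b(1, 6)) + (-1*0 + 0))*(-252) = (√2*√((4 + 6) + (-1*0 + 0)))*(-252) = (√2*√(10 + (0 + 0)))*(-252) = (√2*√(10 + 0))*(-252) = (√2*√10)*(-252) = (2*√5)*(-252) = -504*√5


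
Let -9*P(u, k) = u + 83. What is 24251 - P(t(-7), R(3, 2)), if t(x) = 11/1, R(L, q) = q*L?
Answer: 218353/9 ≈ 24261.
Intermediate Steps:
R(L, q) = L*q
t(x) = 11 (t(x) = 11*1 = 11)
P(u, k) = -83/9 - u/9 (P(u, k) = -(u + 83)/9 = -(83 + u)/9 = -83/9 - u/9)
24251 - P(t(-7), R(3, 2)) = 24251 - (-83/9 - ⅑*11) = 24251 - (-83/9 - 11/9) = 24251 - 1*(-94/9) = 24251 + 94/9 = 218353/9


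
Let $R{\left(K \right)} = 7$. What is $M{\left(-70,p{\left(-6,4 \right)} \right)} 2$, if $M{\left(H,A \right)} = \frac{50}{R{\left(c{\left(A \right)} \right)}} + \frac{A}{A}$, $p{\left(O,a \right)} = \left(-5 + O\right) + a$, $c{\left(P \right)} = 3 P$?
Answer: $\frac{114}{7} \approx 16.286$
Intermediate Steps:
$p{\left(O,a \right)} = -5 + O + a$
$M{\left(H,A \right)} = \frac{57}{7}$ ($M{\left(H,A \right)} = \frac{50}{7} + \frac{A}{A} = 50 \cdot \frac{1}{7} + 1 = \frac{50}{7} + 1 = \frac{57}{7}$)
$M{\left(-70,p{\left(-6,4 \right)} \right)} 2 = \frac{57}{7} \cdot 2 = \frac{114}{7}$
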